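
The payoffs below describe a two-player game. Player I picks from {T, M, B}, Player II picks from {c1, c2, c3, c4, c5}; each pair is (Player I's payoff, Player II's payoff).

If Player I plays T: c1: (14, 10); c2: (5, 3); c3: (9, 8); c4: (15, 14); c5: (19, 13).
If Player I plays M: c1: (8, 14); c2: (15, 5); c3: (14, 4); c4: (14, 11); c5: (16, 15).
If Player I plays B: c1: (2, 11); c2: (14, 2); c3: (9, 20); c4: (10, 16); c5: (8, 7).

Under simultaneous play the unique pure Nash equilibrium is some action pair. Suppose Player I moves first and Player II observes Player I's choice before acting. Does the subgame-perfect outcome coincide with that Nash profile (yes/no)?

no

Work backward from Player II's decision.
- T: Player II compares 10, 3, 8, 14, 13 and picks c4; Player I would get 15.
- M: Player II compares 14, 5, 4, 11, 15 and picks c5; Player I would get 16.
- B: Player II compares 11, 2, 20, 16, 7 and picks c3; Player I would get 9.
Player I's induced payoffs are 15, 16, 9, so Player I commits to M. Subgame-perfect outcome: (M, c5) with payoffs (16, 15).
Under simultaneous play:
Player I's best replies: c1→T; c2→M; c3→M; c4→T; c5→T.
Player II's best replies: T→c4; M→c5; B→c3.
The unique mutual best reply is (T, c4), giving (15, 14).
Sequential outcome (M, c5) differs from the Nash profile (T, c4).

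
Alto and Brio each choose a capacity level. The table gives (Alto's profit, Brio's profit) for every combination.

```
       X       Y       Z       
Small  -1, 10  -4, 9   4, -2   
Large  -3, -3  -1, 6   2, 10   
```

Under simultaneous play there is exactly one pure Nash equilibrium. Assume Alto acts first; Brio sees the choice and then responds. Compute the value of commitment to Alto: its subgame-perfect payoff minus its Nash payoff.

Work backward from Brio's decision.
- Small: Brio compares 10, 9, -2 and picks X; Alto would get -1.
- Large: Brio compares -3, 6, 10 and picks Z; Alto would get 2.
Among -1, 2, the best is 2 at Large. Subgame-perfect outcome: (Large, Z) with payoffs (2, 10).
Under simultaneous play:
Alto's best replies: X→Small; Y→Large; Z→Small.
Brio's best replies: Small→X; Large→Z.
Only (Small, X) has each player best-responding; Nash payoffs (-1, 10).
Alto's commitment gain: 2 − -1 = 3.

3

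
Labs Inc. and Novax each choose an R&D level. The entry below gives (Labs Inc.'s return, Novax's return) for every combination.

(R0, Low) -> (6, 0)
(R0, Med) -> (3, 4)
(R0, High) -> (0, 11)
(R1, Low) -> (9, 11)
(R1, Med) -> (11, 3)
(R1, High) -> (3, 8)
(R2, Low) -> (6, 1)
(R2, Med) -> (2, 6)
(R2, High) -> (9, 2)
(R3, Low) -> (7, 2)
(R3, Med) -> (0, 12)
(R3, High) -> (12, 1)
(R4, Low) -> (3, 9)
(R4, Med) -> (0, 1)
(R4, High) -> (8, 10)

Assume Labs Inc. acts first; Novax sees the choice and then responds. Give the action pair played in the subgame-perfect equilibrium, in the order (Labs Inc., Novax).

(R1, Low)

Novax best-responds to each possible Labs Inc. move:
- R0 → Novax plays High (best of 0, 4, 11); Labs Inc. gets 0.
- R1 → Novax plays Low (best of 11, 3, 8); Labs Inc. gets 9.
- R2 → Novax plays Med (best of 1, 6, 2); Labs Inc. gets 2.
- R3 → Novax plays Med (best of 2, 12, 1); Labs Inc. gets 0.
- R4 → Novax plays High (best of 9, 1, 10); Labs Inc. gets 8.
Among 0, 9, 2, 0, 8, the best is 9 at R1. Subgame-perfect outcome: (R1, Low) with payoffs (9, 11).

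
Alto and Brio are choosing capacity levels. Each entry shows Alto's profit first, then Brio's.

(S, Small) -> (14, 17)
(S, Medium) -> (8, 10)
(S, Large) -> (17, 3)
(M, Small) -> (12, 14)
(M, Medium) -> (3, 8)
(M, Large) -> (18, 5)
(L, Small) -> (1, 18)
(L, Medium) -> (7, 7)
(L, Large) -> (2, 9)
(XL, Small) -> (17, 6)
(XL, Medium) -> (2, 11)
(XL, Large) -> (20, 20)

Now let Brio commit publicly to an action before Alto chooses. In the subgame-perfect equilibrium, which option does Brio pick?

Large

Alto best-responds to each possible Brio move:
- Small: BR = XL, leader payoff 6.
- Medium: BR = S, leader payoff 10.
- Large: BR = XL, leader payoff 20.
Among 6, 10, 20, the best is 20 at Large. Subgame-perfect outcome: (XL, Large) with payoffs (20, 20).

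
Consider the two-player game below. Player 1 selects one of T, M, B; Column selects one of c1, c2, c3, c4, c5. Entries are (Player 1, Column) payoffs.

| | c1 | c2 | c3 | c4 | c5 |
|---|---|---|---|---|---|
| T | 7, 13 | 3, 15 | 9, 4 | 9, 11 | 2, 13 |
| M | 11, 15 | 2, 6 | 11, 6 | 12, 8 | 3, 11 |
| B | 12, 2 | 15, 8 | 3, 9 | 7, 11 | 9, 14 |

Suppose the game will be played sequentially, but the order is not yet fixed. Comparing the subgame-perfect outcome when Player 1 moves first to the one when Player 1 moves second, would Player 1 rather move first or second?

first

If Player 1 leads: Column's best replies are T→c2, M→c1, B→c5; Player 1's induced payoffs 3, 11, 9; outcome (M, c1), payoffs (11, 15).
If Column leads: Player 1's best replies are c1→B, c2→B, c3→M, c4→M, c5→B; Column's induced payoffs 2, 8, 6, 8, 14; outcome (B, c5), payoffs (9, 14).
Player 1 gets 11 moving first and 9 moving second, so Player 1 prefers to move first.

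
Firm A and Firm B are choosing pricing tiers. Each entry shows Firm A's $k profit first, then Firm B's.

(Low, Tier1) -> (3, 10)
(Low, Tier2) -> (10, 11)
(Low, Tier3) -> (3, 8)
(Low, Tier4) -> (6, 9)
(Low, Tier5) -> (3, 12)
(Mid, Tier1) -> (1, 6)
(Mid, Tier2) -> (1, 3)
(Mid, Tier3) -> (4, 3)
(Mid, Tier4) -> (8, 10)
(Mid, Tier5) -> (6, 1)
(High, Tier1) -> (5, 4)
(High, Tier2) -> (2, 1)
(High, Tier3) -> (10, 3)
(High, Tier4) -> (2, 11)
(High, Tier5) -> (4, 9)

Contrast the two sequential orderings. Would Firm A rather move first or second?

second

If Firm A leads: Firm B's best replies are Low→Tier5, Mid→Tier4, High→Tier4; Firm A's induced payoffs 3, 8, 2; outcome (Mid, Tier4), payoffs (8, 10).
If Firm B leads: Firm A's best replies are Tier1→High, Tier2→Low, Tier3→High, Tier4→Mid, Tier5→Mid; Firm B's induced payoffs 4, 11, 3, 10, 1; outcome (Low, Tier2), payoffs (10, 11).
Firm A gets 8 moving first and 10 moving second, so Firm A prefers to move second.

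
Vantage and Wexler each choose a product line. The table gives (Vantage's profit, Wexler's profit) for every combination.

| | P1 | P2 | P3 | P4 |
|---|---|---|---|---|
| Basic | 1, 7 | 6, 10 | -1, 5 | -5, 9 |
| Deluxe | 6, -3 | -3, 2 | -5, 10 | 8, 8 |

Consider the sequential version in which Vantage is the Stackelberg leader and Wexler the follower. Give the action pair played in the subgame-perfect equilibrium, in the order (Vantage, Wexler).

(Basic, P2)

Backward induction with Vantage moving first.
- Basic: BR = P2, leader payoff 6.
- Deluxe: BR = P3, leader payoff -5.
Vantage's induced payoffs are 6, -5, so Vantage commits to Basic. Subgame-perfect outcome: (Basic, P2) with payoffs (6, 10).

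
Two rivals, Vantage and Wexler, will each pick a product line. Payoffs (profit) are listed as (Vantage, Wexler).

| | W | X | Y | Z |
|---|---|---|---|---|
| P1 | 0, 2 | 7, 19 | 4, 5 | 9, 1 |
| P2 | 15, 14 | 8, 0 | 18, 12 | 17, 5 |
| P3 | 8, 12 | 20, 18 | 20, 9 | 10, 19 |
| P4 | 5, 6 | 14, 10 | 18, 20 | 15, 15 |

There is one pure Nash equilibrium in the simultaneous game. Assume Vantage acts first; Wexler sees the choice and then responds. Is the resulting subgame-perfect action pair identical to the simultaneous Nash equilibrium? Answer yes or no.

no

Backward induction with Vantage moving first.
- P1: BR = X, leader payoff 7.
- P2: BR = W, leader payoff 15.
- P3: BR = Z, leader payoff 10.
- P4: BR = Y, leader payoff 18.
Vantage's induced payoffs are 7, 15, 10, 18, so Vantage commits to P4. Subgame-perfect outcome: (P4, Y) with payoffs (18, 20).
For the simultaneous game, intersect best replies.
Vantage's best replies: W→P2; X→P3; Y→P3; Z→P2.
Wexler's best replies: P1→X; P2→W; P3→Z; P4→Y.
The unique mutual best reply is (P2, W), giving (15, 14).
Sequential outcome (P4, Y) differs from the Nash profile (P2, W).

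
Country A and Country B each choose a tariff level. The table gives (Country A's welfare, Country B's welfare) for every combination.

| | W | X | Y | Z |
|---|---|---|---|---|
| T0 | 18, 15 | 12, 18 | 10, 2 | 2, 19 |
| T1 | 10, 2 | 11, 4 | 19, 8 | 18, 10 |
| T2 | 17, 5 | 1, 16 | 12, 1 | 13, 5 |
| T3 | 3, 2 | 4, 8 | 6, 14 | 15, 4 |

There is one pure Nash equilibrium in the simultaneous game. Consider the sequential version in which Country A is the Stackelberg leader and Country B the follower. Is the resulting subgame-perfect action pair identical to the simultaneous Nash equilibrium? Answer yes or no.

Work backward from Country B's decision.
- T0 → Country B plays Z (best of 15, 18, 2, 19); Country A gets 2.
- T1 → Country B plays Z (best of 2, 4, 8, 10); Country A gets 18.
- T2 → Country B plays X (best of 5, 16, 1, 5); Country A gets 1.
- T3 → Country B plays Y (best of 2, 8, 14, 4); Country A gets 6.
Country A's induced payoffs are 2, 18, 1, 6, so Country A commits to T1. Subgame-perfect outcome: (T1, Z) with payoffs (18, 10).
Under simultaneous play:
Country A's best replies: W→T0; X→T0; Y→T1; Z→T1.
Country B's best replies: T0→Z; T1→Z; T2→X; T3→Y.
Only (T1, Z) has each player best-responding; Nash payoffs (18, 10).
Sequential outcome (T1, Z) coincides with the Nash profile (T1, Z).

yes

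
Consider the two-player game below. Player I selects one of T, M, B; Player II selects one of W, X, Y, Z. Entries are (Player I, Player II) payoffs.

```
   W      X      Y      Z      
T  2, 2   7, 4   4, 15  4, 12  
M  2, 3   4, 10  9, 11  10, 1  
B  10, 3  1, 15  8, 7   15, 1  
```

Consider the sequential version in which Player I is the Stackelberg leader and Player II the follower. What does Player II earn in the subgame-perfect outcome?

Work backward from Player II's decision.
- T: BR = Y, leader payoff 4.
- M: BR = Y, leader payoff 9.
- B: BR = X, leader payoff 1.
Among 4, 9, 1, the best is 9 at M. Subgame-perfect outcome: (M, Y) with payoffs (9, 11).

11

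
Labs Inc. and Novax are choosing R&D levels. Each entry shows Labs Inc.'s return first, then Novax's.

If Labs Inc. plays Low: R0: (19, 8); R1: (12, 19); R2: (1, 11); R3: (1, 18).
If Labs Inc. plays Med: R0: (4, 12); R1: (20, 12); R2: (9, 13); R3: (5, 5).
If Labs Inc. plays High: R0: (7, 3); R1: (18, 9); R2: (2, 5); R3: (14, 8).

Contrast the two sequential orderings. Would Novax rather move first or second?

If Labs Inc. leads: Novax's best replies are Low→R1, Med→R2, High→R1; Labs Inc.'s induced payoffs 12, 9, 18; outcome (High, R1), payoffs (18, 9).
If Novax leads: Labs Inc.'s best replies are R0→Low, R1→Med, R2→Med, R3→High; Novax's induced payoffs 8, 12, 13, 8; outcome (Med, R2), payoffs (9, 13).
Novax gets 13 moving first and 9 moving second, so Novax prefers to move first.

first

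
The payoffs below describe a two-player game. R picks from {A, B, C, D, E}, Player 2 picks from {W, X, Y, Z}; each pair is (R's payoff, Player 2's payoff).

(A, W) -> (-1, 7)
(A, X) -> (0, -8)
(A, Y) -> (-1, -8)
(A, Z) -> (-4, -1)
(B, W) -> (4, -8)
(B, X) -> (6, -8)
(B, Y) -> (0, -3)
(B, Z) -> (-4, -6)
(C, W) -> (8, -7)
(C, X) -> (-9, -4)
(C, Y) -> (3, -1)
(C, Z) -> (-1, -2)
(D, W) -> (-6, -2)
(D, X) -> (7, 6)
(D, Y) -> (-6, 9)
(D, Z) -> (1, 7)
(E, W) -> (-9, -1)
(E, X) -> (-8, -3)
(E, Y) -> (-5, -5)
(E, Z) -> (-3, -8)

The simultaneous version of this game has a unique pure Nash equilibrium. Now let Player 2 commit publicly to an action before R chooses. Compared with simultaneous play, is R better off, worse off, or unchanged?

worse off

Work backward from R's decision.
- W: R compares -1, 4, 8, -6, -9 and picks C; Player 2 would get -7.
- X: R compares 0, 6, -9, 7, -8 and picks D; Player 2 would get 6.
- Y: R compares -1, 0, 3, -6, -5 and picks C; Player 2 would get -1.
- Z: R compares -4, -4, -1, 1, -3 and picks D; Player 2 would get 7.
Maximizing over -7, 6, -1, 7, Player 2 chooses Z. Subgame-perfect outcome: (D, Z) with payoffs (1, 7).
Now find the simultaneous Nash equilibrium.
R's best replies: W→C; X→D; Y→C; Z→D.
Player 2's best replies: A→W; B→Y; C→Y; D→Y; E→W.
The unique mutual best reply is (C, Y), giving (3, -1).
R earns 1 sequentially versus 3 at the Nash outcome: worse off.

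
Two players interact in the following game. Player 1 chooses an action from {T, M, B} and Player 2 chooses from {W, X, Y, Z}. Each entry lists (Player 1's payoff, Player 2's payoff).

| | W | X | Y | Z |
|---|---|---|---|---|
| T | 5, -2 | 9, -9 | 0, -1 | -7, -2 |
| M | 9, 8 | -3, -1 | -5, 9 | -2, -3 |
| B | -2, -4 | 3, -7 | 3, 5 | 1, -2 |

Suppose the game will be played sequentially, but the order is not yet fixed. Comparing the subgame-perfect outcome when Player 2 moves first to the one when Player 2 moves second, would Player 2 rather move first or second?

If Player 1 leads: Player 2's best replies are T→Y, M→Y, B→Y; Player 1's induced payoffs 0, -5, 3; outcome (B, Y), payoffs (3, 5).
If Player 2 leads: Player 1's best replies are W→M, X→T, Y→B, Z→B; Player 2's induced payoffs 8, -9, 5, -2; outcome (M, W), payoffs (9, 8).
Player 2 gets 8 moving first and 5 moving second, so Player 2 prefers to move first.

first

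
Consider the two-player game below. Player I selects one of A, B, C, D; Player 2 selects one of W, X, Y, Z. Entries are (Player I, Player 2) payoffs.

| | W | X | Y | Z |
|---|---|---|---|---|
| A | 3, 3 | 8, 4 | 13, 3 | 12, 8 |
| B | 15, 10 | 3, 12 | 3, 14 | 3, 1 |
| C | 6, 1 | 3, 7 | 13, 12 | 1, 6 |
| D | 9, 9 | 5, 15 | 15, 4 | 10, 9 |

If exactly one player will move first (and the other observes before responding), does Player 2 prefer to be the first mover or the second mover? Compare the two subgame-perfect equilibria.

If Player I leads: Player 2's best replies are A→Z, B→Y, C→Y, D→X; Player I's induced payoffs 12, 3, 13, 5; outcome (C, Y), payoffs (13, 12).
If Player 2 leads: Player I's best replies are W→B, X→A, Y→D, Z→A; Player 2's induced payoffs 10, 4, 4, 8; outcome (B, W), payoffs (15, 10).
Player 2 gets 10 moving first and 12 moving second, so Player 2 prefers to move second.

second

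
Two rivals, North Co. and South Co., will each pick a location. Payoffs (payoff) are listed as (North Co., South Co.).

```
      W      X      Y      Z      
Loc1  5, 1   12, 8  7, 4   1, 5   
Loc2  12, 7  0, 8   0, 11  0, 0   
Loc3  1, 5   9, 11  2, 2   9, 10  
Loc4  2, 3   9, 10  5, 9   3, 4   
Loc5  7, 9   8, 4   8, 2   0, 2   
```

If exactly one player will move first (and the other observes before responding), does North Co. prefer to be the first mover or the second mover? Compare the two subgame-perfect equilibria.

If North Co. leads: South Co.'s best replies are Loc1→X, Loc2→Y, Loc3→X, Loc4→X, Loc5→W; North Co.'s induced payoffs 12, 0, 9, 9, 7; outcome (Loc1, X), payoffs (12, 8).
If South Co. leads: North Co.'s best replies are W→Loc2, X→Loc1, Y→Loc5, Z→Loc3; South Co.'s induced payoffs 7, 8, 2, 10; outcome (Loc3, Z), payoffs (9, 10).
North Co. gets 12 moving first and 9 moving second, so North Co. prefers to move first.

first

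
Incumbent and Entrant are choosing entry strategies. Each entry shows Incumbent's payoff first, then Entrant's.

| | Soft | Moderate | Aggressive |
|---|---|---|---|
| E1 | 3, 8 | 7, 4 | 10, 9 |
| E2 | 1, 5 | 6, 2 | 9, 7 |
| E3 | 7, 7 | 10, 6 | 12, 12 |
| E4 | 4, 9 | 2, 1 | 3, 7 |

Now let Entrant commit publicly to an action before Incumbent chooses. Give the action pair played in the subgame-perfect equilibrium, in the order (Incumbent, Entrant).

Backward induction with Entrant moving first.
- Soft → Incumbent plays E3 (best of 3, 1, 7, 4); Entrant gets 7.
- Moderate → Incumbent plays E3 (best of 7, 6, 10, 2); Entrant gets 6.
- Aggressive → Incumbent plays E3 (best of 10, 9, 12, 3); Entrant gets 12.
Among 7, 6, 12, the best is 12 at Aggressive. Subgame-perfect outcome: (E3, Aggressive) with payoffs (12, 12).

(E3, Aggressive)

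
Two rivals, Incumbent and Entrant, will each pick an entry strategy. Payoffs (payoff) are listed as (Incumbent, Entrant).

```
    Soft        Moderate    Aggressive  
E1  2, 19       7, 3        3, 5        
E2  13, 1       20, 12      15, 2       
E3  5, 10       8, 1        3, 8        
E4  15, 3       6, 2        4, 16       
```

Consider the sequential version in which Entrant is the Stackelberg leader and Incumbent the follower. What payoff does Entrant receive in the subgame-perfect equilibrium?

Backward induction with Entrant moving first.
- Soft → Incumbent plays E4 (best of 2, 13, 5, 15); Entrant gets 3.
- Moderate → Incumbent plays E2 (best of 7, 20, 8, 6); Entrant gets 12.
- Aggressive → Incumbent plays E2 (best of 3, 15, 3, 4); Entrant gets 2.
Entrant's induced payoffs are 3, 12, 2, so Entrant commits to Moderate. Subgame-perfect outcome: (E2, Moderate) with payoffs (20, 12).

12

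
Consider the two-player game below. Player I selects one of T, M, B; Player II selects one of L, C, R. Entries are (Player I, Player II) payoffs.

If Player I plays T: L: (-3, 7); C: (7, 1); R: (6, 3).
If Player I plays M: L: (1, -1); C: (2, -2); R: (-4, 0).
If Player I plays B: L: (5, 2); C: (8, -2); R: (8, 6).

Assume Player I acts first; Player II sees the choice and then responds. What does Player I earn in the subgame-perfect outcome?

Player II best-responds to each possible Player I move:
- T: Player II compares 7, 1, 3 and picks L; Player I would get -3.
- M: Player II compares -1, -2, 0 and picks R; Player I would get -4.
- B: Player II compares 2, -2, 6 and picks R; Player I would get 8.
Player I's induced payoffs are -3, -4, 8, so Player I commits to B. Subgame-perfect outcome: (B, R) with payoffs (8, 6).

8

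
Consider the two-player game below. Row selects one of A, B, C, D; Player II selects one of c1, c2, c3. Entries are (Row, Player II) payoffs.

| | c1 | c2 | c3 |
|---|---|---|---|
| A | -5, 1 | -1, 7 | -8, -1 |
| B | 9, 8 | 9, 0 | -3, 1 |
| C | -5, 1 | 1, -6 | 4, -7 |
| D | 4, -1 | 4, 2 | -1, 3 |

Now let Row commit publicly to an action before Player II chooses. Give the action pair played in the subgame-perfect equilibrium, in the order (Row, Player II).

Player II best-responds to each possible Row move:
- A: Player II compares 1, 7, -1 and picks c2; Row would get -1.
- B: Player II compares 8, 0, 1 and picks c1; Row would get 9.
- C: Player II compares 1, -6, -7 and picks c1; Row would get -5.
- D: Player II compares -1, 2, 3 and picks c3; Row would get -1.
Row's induced payoffs are -1, 9, -5, -1, so Row commits to B. Subgame-perfect outcome: (B, c1) with payoffs (9, 8).

(B, c1)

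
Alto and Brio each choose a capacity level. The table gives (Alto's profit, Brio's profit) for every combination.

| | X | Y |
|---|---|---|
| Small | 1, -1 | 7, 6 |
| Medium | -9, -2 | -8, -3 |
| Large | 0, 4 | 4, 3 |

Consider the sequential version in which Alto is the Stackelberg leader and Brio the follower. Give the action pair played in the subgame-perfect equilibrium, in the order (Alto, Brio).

Brio best-responds to each possible Alto move:
- Small: Brio compares -1, 6 and picks Y; Alto would get 7.
- Medium: Brio compares -2, -3 and picks X; Alto would get -9.
- Large: Brio compares 4, 3 and picks X; Alto would get 0.
Maximizing over 7, -9, 0, Alto chooses Small. Subgame-perfect outcome: (Small, Y) with payoffs (7, 6).

(Small, Y)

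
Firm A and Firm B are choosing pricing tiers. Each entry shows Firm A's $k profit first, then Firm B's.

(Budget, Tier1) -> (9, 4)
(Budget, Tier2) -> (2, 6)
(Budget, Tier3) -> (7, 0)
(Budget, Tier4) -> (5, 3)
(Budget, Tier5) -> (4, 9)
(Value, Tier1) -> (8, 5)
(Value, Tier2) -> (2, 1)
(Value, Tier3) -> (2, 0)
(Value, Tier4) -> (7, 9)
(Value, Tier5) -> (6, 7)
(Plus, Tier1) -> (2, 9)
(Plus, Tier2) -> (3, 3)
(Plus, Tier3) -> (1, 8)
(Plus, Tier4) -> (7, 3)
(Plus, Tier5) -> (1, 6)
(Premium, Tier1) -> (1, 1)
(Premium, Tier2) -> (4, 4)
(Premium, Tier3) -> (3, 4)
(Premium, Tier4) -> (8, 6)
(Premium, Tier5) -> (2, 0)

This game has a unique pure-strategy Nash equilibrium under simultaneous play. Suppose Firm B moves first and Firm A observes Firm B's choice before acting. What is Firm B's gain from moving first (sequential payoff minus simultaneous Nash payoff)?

Work backward from Firm A's decision.
- Tier1: BR = Budget, leader payoff 4.
- Tier2: BR = Premium, leader payoff 4.
- Tier3: BR = Budget, leader payoff 0.
- Tier4: BR = Premium, leader payoff 6.
- Tier5: BR = Value, leader payoff 7.
Maximizing over 4, 4, 0, 6, 7, Firm B chooses Tier5. Subgame-perfect outcome: (Value, Tier5) with payoffs (6, 7).
For the simultaneous game, intersect best replies.
Firm A's best replies: Tier1→Budget; Tier2→Premium; Tier3→Budget; Tier4→Premium; Tier5→Value.
Firm B's best replies: Budget→Tier5; Value→Tier4; Plus→Tier1; Premium→Tier4.
The unique mutual best reply is (Premium, Tier4), giving (8, 6).
Firm B's commitment gain: 7 − 6 = 1.

1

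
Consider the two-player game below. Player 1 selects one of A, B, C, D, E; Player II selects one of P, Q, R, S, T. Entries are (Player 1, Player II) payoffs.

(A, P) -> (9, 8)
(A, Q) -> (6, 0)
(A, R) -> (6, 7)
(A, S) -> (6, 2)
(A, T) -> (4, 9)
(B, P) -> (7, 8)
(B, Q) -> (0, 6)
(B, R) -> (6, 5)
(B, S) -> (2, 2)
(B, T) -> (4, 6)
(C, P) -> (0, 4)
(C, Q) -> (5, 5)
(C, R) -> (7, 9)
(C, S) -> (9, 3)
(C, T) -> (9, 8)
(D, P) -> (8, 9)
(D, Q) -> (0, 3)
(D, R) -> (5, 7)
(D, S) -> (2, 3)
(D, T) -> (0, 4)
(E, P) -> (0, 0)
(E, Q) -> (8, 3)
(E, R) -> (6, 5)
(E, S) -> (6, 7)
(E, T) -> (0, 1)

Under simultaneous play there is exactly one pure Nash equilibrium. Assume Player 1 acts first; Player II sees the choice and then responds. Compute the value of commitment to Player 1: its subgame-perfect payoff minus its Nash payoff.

Solve by backward induction (Player 1 leads).
- A: Player II compares 8, 0, 7, 2, 9 and picks T; Player 1 would get 4.
- B: Player II compares 8, 6, 5, 2, 6 and picks P; Player 1 would get 7.
- C: Player II compares 4, 5, 9, 3, 8 and picks R; Player 1 would get 7.
- D: Player II compares 9, 3, 7, 3, 4 and picks P; Player 1 would get 8.
- E: Player II compares 0, 3, 5, 7, 1 and picks S; Player 1 would get 6.
Player 1's induced payoffs are 4, 7, 7, 8, 6, so Player 1 commits to D. Subgame-perfect outcome: (D, P) with payoffs (8, 9).
Under simultaneous play:
Player 1's best replies: P→A; Q→E; R→C; S→C; T→C.
Player II's best replies: A→T; B→P; C→R; D→P; E→S.
The unique mutual best reply is (C, R), giving (7, 9).
Player 1's commitment gain: 8 − 7 = 1.

1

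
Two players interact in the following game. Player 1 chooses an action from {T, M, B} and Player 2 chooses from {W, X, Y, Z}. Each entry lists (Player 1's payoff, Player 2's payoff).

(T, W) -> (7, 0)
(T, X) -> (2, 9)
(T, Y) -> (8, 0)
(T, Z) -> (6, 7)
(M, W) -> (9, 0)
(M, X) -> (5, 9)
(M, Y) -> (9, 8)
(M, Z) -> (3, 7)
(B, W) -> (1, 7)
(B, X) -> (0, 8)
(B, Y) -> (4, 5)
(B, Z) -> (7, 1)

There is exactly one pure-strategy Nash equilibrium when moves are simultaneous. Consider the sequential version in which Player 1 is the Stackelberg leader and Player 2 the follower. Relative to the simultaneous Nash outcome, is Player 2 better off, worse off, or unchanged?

unchanged

Player 2 best-responds to each possible Player 1 move:
- T → Player 2 plays X (best of 0, 9, 0, 7); Player 1 gets 2.
- M → Player 2 plays X (best of 0, 9, 8, 7); Player 1 gets 5.
- B → Player 2 plays X (best of 7, 8, 5, 1); Player 1 gets 0.
Player 1's induced payoffs are 2, 5, 0, so Player 1 commits to M. Subgame-perfect outcome: (M, X) with payoffs (5, 9).
Now find the simultaneous Nash equilibrium.
Player 1's best replies: W→M; X→M; Y→M; Z→B.
Player 2's best replies: T→X; M→X; B→X.
Only (M, X) has each player best-responding; Nash payoffs (5, 9).
Player 2 earns 9 sequentially versus 9 at the Nash outcome: unchanged.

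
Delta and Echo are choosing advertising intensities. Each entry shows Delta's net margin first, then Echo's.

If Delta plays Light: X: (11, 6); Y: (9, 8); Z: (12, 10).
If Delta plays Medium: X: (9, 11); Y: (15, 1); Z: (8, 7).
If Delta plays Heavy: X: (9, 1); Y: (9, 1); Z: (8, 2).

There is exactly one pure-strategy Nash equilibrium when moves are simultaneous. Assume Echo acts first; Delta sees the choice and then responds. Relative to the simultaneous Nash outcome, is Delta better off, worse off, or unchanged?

Work backward from Delta's decision.
- X: BR = Light, leader payoff 6.
- Y: BR = Medium, leader payoff 1.
- Z: BR = Light, leader payoff 10.
Among 6, 1, 10, the best is 10 at Z. Subgame-perfect outcome: (Light, Z) with payoffs (12, 10).
For the simultaneous game, intersect best replies.
Delta's best replies: X→Light; Y→Medium; Z→Light.
Echo's best replies: Light→Z; Medium→X; Heavy→Z.
The unique mutual best reply is (Light, Z), giving (12, 10).
Delta earns 12 sequentially versus 12 at the Nash outcome: unchanged.

unchanged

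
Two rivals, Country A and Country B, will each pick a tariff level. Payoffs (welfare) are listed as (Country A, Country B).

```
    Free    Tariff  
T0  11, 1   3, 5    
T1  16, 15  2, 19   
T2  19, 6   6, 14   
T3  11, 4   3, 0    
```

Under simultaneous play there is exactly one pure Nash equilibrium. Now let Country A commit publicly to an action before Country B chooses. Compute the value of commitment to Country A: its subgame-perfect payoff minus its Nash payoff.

Backward induction with Country A moving first.
- T0 → Country B plays Tariff (best of 1, 5); Country A gets 3.
- T1 → Country B plays Tariff (best of 15, 19); Country A gets 2.
- T2 → Country B plays Tariff (best of 6, 14); Country A gets 6.
- T3 → Country B plays Free (best of 4, 0); Country A gets 11.
Among 3, 2, 6, 11, the best is 11 at T3. Subgame-perfect outcome: (T3, Free) with payoffs (11, 4).
Under simultaneous play:
Country A's best replies: Free→T2; Tariff→T2.
Country B's best replies: T0→Tariff; T1→Tariff; T2→Tariff; T3→Free.
Only (T2, Tariff) has each player best-responding; Nash payoffs (6, 14).
Country A's commitment gain: 11 − 6 = 5.

5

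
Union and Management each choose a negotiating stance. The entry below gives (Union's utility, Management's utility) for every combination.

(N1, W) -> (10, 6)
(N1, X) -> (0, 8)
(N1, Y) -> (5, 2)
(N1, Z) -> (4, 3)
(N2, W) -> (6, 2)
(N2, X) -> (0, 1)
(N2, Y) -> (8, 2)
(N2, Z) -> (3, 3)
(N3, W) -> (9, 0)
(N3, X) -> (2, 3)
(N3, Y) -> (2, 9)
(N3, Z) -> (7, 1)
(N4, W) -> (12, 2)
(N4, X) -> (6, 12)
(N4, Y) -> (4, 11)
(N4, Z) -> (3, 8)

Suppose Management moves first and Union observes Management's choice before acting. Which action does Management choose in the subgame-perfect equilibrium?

Solve by backward induction (Management leads).
- W → Union plays N4 (best of 10, 6, 9, 12); Management gets 2.
- X → Union plays N4 (best of 0, 0, 2, 6); Management gets 12.
- Y → Union plays N2 (best of 5, 8, 2, 4); Management gets 2.
- Z → Union plays N3 (best of 4, 3, 7, 3); Management gets 1.
Management's induced payoffs are 2, 12, 2, 1, so Management commits to X. Subgame-perfect outcome: (N4, X) with payoffs (6, 12).

X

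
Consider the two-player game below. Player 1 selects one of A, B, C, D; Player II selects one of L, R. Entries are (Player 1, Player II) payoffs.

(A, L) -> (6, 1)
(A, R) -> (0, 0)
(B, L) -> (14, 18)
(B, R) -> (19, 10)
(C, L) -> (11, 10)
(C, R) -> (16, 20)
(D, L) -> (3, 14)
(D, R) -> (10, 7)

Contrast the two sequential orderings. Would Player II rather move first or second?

second

If Player 1 leads: Player II's best replies are A→L, B→L, C→R, D→L; Player 1's induced payoffs 6, 14, 16, 3; outcome (C, R), payoffs (16, 20).
If Player II leads: Player 1's best replies are L→B, R→B; Player II's induced payoffs 18, 10; outcome (B, L), payoffs (14, 18).
Player II gets 18 moving first and 20 moving second, so Player II prefers to move second.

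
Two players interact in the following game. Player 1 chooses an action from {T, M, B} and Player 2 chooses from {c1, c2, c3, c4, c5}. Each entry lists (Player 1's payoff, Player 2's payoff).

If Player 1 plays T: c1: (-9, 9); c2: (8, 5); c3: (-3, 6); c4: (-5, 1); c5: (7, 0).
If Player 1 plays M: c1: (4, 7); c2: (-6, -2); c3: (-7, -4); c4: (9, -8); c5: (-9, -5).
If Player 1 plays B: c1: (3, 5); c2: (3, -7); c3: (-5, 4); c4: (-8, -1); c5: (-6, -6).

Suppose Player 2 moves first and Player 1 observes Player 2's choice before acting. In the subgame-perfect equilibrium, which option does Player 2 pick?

c1

Backward induction with Player 2 moving first.
- c1: BR = M, leader payoff 7.
- c2: BR = T, leader payoff 5.
- c3: BR = T, leader payoff 6.
- c4: BR = M, leader payoff -8.
- c5: BR = T, leader payoff 0.
Maximizing over 7, 5, 6, -8, 0, Player 2 chooses c1. Subgame-perfect outcome: (M, c1) with payoffs (4, 7).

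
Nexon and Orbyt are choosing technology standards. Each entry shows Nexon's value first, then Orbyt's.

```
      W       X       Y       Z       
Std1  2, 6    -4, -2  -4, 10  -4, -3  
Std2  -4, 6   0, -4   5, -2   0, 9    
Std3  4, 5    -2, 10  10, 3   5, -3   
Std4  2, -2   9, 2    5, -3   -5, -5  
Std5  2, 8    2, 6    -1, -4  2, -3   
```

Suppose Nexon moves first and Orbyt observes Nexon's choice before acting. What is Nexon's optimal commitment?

Std4

Backward induction with Nexon moving first.
- Std1 → Orbyt plays Y (best of 6, -2, 10, -3); Nexon gets -4.
- Std2 → Orbyt plays Z (best of 6, -4, -2, 9); Nexon gets 0.
- Std3 → Orbyt plays X (best of 5, 10, 3, -3); Nexon gets -2.
- Std4 → Orbyt plays X (best of -2, 2, -3, -5); Nexon gets 9.
- Std5 → Orbyt plays W (best of 8, 6, -4, -3); Nexon gets 2.
Nexon's induced payoffs are -4, 0, -2, 9, 2, so Nexon commits to Std4. Subgame-perfect outcome: (Std4, X) with payoffs (9, 2).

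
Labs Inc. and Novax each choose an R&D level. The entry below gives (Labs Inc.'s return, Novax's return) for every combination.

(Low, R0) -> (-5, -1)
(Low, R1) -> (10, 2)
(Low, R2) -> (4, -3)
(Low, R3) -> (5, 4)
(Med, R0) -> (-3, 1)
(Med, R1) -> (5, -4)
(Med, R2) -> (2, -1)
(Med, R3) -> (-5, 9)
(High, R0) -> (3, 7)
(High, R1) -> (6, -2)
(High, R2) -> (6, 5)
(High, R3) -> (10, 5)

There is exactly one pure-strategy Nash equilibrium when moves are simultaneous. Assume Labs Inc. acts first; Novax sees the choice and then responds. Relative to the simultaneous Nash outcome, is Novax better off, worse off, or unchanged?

Novax best-responds to each possible Labs Inc. move:
- Low → Novax plays R3 (best of -1, 2, -3, 4); Labs Inc. gets 5.
- Med → Novax plays R3 (best of 1, -4, -1, 9); Labs Inc. gets -5.
- High → Novax plays R0 (best of 7, -2, 5, 5); Labs Inc. gets 3.
Maximizing over 5, -5, 3, Labs Inc. chooses Low. Subgame-perfect outcome: (Low, R3) with payoffs (5, 4).
Now find the simultaneous Nash equilibrium.
Labs Inc.'s best replies: R0→High; R1→Low; R2→High; R3→High.
Novax's best replies: Low→R3; Med→R3; High→R0.
The unique mutual best reply is (High, R0), giving (3, 7).
Novax earns 4 sequentially versus 7 at the Nash outcome: worse off.

worse off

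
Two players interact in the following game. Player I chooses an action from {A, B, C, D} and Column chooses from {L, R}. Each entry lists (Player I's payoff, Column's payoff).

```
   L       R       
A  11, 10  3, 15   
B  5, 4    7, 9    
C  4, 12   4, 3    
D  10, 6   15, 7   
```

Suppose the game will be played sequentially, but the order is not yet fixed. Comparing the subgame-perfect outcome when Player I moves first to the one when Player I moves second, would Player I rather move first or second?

first

If Player I leads: Column's best replies are A→R, B→R, C→L, D→R; Player I's induced payoffs 3, 7, 4, 15; outcome (D, R), payoffs (15, 7).
If Column leads: Player I's best replies are L→A, R→D; Column's induced payoffs 10, 7; outcome (A, L), payoffs (11, 10).
Player I gets 15 moving first and 11 moving second, so Player I prefers to move first.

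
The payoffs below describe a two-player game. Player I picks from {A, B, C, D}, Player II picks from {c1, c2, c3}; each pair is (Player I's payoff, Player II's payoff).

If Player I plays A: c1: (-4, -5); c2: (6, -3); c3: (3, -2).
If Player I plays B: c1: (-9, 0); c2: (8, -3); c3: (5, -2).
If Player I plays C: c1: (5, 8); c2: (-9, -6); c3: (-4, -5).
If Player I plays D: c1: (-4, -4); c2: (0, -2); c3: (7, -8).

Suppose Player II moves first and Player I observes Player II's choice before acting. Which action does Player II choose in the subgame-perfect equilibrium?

c1

Solve by backward induction (Player II leads).
- c1: Player I compares -4, -9, 5, -4 and picks C; Player II would get 8.
- c2: Player I compares 6, 8, -9, 0 and picks B; Player II would get -3.
- c3: Player I compares 3, 5, -4, 7 and picks D; Player II would get -8.
Among 8, -3, -8, the best is 8 at c1. Subgame-perfect outcome: (C, c1) with payoffs (5, 8).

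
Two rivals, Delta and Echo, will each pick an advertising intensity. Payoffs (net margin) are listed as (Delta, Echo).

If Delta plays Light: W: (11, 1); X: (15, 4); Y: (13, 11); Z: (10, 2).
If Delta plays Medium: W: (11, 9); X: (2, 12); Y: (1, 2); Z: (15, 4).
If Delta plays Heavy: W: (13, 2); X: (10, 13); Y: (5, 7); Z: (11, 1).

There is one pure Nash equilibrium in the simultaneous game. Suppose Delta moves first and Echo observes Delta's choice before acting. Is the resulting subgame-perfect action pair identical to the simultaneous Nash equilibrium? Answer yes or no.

yes

Backward induction with Delta moving first.
- Light: Echo compares 1, 4, 11, 2 and picks Y; Delta would get 13.
- Medium: Echo compares 9, 12, 2, 4 and picks X; Delta would get 2.
- Heavy: Echo compares 2, 13, 7, 1 and picks X; Delta would get 10.
Delta's induced payoffs are 13, 2, 10, so Delta commits to Light. Subgame-perfect outcome: (Light, Y) with payoffs (13, 11).
For the simultaneous game, intersect best replies.
Delta's best replies: W→Heavy; X→Light; Y→Light; Z→Medium.
Echo's best replies: Light→Y; Medium→X; Heavy→X.
Only (Light, Y) has each player best-responding; Nash payoffs (13, 11).
Sequential outcome (Light, Y) coincides with the Nash profile (Light, Y).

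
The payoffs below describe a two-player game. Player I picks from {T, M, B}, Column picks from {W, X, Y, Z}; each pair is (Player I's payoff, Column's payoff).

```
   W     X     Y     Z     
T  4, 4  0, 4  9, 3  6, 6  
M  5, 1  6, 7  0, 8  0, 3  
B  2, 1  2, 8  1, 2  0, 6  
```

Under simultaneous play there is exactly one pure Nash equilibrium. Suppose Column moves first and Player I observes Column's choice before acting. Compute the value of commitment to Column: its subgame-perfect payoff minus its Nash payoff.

1

Solve by backward induction (Column leads).
- W → Player I plays M (best of 4, 5, 2); Column gets 1.
- X → Player I plays M (best of 0, 6, 2); Column gets 7.
- Y → Player I plays T (best of 9, 0, 1); Column gets 3.
- Z → Player I plays T (best of 6, 0, 0); Column gets 6.
Among 1, 7, 3, 6, the best is 7 at X. Subgame-perfect outcome: (M, X) with payoffs (6, 7).
Under simultaneous play:
Player I's best replies: W→M; X→M; Y→T; Z→T.
Column's best replies: T→Z; M→Y; B→X.
The unique mutual best reply is (T, Z), giving (6, 6).
Column's commitment gain: 7 − 6 = 1.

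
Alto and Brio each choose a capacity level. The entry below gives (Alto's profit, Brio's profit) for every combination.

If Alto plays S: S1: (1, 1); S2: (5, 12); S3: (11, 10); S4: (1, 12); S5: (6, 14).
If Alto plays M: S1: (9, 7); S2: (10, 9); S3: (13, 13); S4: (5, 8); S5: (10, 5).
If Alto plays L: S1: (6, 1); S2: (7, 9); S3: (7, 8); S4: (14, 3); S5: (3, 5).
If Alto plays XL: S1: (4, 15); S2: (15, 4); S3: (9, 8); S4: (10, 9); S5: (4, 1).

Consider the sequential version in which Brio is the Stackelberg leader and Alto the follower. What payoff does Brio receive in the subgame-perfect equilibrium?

13

Backward induction with Brio moving first.
- S1: BR = M, leader payoff 7.
- S2: BR = XL, leader payoff 4.
- S3: BR = M, leader payoff 13.
- S4: BR = L, leader payoff 3.
- S5: BR = M, leader payoff 5.
Brio's induced payoffs are 7, 4, 13, 3, 5, so Brio commits to S3. Subgame-perfect outcome: (M, S3) with payoffs (13, 13).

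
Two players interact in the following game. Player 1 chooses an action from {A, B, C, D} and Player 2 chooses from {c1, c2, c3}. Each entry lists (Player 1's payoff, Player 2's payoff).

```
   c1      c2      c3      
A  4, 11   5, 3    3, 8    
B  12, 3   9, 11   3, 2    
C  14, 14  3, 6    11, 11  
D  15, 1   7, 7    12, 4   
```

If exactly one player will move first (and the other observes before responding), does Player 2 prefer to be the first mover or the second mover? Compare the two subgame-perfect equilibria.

If Player 1 leads: Player 2's best replies are A→c1, B→c2, C→c1, D→c2; Player 1's induced payoffs 4, 9, 14, 7; outcome (C, c1), payoffs (14, 14).
If Player 2 leads: Player 1's best replies are c1→D, c2→B, c3→D; Player 2's induced payoffs 1, 11, 4; outcome (B, c2), payoffs (9, 11).
Player 2 gets 11 moving first and 14 moving second, so Player 2 prefers to move second.

second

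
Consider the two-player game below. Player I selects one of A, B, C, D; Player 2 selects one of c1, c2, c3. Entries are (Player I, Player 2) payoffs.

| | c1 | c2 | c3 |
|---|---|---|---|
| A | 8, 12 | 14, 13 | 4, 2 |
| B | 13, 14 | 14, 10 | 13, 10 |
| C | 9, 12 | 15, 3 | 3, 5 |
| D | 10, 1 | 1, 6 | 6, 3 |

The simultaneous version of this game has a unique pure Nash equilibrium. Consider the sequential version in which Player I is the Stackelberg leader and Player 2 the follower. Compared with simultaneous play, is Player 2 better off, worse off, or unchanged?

Player 2 best-responds to each possible Player I move:
- A: Player 2 compares 12, 13, 2 and picks c2; Player I would get 14.
- B: Player 2 compares 14, 10, 10 and picks c1; Player I would get 13.
- C: Player 2 compares 12, 3, 5 and picks c1; Player I would get 9.
- D: Player 2 compares 1, 6, 3 and picks c2; Player I would get 1.
Among 14, 13, 9, 1, the best is 14 at A. Subgame-perfect outcome: (A, c2) with payoffs (14, 13).
Under simultaneous play:
Player I's best replies: c1→B; c2→C; c3→B.
Player 2's best replies: A→c2; B→c1; C→c1; D→c2.
The unique mutual best reply is (B, c1), giving (13, 14).
Player 2 earns 13 sequentially versus 14 at the Nash outcome: worse off.

worse off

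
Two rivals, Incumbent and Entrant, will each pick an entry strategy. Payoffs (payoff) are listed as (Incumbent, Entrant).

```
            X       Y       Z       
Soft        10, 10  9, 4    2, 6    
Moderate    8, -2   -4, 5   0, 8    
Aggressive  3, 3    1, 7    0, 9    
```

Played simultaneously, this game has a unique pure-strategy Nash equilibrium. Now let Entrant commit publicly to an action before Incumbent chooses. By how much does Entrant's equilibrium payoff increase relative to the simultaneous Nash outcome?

0

Solve by backward induction (Entrant leads).
- X: BR = Soft, leader payoff 10.
- Y: BR = Soft, leader payoff 4.
- Z: BR = Soft, leader payoff 6.
Maximizing over 10, 4, 6, Entrant chooses X. Subgame-perfect outcome: (Soft, X) with payoffs (10, 10).
Now find the simultaneous Nash equilibrium.
Incumbent's best replies: X→Soft; Y→Soft; Z→Soft.
Entrant's best replies: Soft→X; Moderate→Z; Aggressive→Z.
The unique mutual best reply is (Soft, X), giving (10, 10).
Entrant's commitment gain: 10 − 10 = 0.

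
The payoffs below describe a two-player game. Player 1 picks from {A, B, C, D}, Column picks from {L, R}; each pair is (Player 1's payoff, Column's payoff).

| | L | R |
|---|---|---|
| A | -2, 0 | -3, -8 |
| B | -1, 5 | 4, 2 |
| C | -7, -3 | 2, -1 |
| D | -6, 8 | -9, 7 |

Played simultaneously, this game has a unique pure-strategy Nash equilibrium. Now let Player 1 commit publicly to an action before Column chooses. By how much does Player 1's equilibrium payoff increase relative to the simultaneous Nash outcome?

3

Solve by backward induction (Player 1 leads).
- A: Column compares 0, -8 and picks L; Player 1 would get -2.
- B: Column compares 5, 2 and picks L; Player 1 would get -1.
- C: Column compares -3, -1 and picks R; Player 1 would get 2.
- D: Column compares 8, 7 and picks L; Player 1 would get -6.
Player 1's induced payoffs are -2, -1, 2, -6, so Player 1 commits to C. Subgame-perfect outcome: (C, R) with payoffs (2, -1).
Now find the simultaneous Nash equilibrium.
Player 1's best replies: L→B; R→B.
Column's best replies: A→L; B→L; C→R; D→L.
Only (B, L) has each player best-responding; Nash payoffs (-1, 5).
Player 1's commitment gain: 2 − -1 = 3.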